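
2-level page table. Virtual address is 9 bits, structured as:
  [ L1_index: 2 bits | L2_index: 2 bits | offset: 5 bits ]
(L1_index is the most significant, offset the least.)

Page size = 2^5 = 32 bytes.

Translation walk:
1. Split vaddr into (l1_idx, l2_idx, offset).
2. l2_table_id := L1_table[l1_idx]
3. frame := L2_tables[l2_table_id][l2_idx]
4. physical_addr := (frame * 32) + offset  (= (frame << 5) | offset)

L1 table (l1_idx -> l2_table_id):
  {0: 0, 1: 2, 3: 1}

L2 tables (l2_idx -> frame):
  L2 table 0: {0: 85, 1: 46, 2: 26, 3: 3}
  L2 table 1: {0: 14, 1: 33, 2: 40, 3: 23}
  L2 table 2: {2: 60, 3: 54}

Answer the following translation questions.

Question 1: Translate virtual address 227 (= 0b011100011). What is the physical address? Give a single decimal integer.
Answer: 1731

Derivation:
vaddr = 227 = 0b011100011
Split: l1_idx=1, l2_idx=3, offset=3
L1[1] = 2
L2[2][3] = 54
paddr = 54 * 32 + 3 = 1731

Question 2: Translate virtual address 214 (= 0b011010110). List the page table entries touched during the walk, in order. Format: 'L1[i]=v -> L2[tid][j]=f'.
Answer: L1[1]=2 -> L2[2][2]=60

Derivation:
vaddr = 214 = 0b011010110
Split: l1_idx=1, l2_idx=2, offset=22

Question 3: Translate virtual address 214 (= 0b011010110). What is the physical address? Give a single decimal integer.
vaddr = 214 = 0b011010110
Split: l1_idx=1, l2_idx=2, offset=22
L1[1] = 2
L2[2][2] = 60
paddr = 60 * 32 + 22 = 1942

Answer: 1942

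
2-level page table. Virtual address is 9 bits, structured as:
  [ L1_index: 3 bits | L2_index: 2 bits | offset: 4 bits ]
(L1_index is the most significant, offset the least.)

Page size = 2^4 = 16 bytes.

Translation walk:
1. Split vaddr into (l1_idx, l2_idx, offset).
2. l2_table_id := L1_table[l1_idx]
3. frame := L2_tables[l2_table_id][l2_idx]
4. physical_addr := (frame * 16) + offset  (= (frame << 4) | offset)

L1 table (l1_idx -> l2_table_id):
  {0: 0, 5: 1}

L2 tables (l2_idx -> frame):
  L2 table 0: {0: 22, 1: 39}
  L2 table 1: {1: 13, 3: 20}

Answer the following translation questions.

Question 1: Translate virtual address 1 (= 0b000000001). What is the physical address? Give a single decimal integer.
Answer: 353

Derivation:
vaddr = 1 = 0b000000001
Split: l1_idx=0, l2_idx=0, offset=1
L1[0] = 0
L2[0][0] = 22
paddr = 22 * 16 + 1 = 353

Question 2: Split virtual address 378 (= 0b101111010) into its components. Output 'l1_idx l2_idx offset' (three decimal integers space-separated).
vaddr = 378 = 0b101111010
  top 3 bits -> l1_idx = 5
  next 2 bits -> l2_idx = 3
  bottom 4 bits -> offset = 10

Answer: 5 3 10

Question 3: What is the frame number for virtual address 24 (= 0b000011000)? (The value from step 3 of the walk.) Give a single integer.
vaddr = 24: l1_idx=0, l2_idx=1
L1[0] = 0; L2[0][1] = 39

Answer: 39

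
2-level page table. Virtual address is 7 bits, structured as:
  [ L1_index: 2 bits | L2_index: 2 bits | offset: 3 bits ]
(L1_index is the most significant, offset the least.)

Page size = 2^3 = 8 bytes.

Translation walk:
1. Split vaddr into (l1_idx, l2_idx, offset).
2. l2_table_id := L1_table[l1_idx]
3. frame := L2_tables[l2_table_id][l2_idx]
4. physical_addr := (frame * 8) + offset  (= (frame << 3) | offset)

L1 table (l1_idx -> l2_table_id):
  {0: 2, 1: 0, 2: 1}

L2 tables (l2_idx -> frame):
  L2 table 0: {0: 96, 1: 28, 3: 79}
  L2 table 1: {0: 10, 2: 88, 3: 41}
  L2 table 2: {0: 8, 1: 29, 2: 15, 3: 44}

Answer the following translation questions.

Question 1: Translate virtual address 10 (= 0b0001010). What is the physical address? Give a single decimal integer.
Answer: 234

Derivation:
vaddr = 10 = 0b0001010
Split: l1_idx=0, l2_idx=1, offset=2
L1[0] = 2
L2[2][1] = 29
paddr = 29 * 8 + 2 = 234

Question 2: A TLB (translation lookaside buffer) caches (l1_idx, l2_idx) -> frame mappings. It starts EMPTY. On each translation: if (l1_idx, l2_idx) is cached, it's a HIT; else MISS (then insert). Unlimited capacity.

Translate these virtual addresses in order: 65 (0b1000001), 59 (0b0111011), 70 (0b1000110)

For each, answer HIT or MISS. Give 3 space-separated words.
vaddr=65: (2,0) not in TLB -> MISS, insert
vaddr=59: (1,3) not in TLB -> MISS, insert
vaddr=70: (2,0) in TLB -> HIT

Answer: MISS MISS HIT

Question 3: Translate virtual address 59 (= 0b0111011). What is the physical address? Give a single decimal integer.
Answer: 635

Derivation:
vaddr = 59 = 0b0111011
Split: l1_idx=1, l2_idx=3, offset=3
L1[1] = 0
L2[0][3] = 79
paddr = 79 * 8 + 3 = 635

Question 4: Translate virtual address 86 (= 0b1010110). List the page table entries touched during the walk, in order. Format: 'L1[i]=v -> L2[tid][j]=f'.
vaddr = 86 = 0b1010110
Split: l1_idx=2, l2_idx=2, offset=6

Answer: L1[2]=1 -> L2[1][2]=88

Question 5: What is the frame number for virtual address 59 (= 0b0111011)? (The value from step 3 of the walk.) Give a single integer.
vaddr = 59: l1_idx=1, l2_idx=3
L1[1] = 0; L2[0][3] = 79

Answer: 79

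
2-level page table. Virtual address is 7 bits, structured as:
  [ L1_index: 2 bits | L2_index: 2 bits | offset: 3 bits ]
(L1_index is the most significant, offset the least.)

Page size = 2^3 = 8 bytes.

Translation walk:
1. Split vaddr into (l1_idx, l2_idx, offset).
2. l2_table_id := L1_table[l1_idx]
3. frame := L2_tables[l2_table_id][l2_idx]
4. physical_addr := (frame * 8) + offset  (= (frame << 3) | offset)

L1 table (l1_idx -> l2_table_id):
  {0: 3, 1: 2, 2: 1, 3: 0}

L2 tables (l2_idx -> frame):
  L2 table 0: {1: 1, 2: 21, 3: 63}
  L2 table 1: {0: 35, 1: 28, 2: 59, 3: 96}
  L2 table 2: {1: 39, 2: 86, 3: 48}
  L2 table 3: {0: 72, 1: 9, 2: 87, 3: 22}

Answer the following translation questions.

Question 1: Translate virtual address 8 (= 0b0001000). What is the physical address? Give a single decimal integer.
vaddr = 8 = 0b0001000
Split: l1_idx=0, l2_idx=1, offset=0
L1[0] = 3
L2[3][1] = 9
paddr = 9 * 8 + 0 = 72

Answer: 72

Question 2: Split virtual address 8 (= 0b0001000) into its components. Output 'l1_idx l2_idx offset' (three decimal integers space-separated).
vaddr = 8 = 0b0001000
  top 2 bits -> l1_idx = 0
  next 2 bits -> l2_idx = 1
  bottom 3 bits -> offset = 0

Answer: 0 1 0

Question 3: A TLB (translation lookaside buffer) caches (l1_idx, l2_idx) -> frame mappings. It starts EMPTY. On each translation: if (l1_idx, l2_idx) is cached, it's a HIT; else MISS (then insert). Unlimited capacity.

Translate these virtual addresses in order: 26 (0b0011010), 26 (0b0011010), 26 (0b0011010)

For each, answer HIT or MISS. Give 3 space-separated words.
Answer: MISS HIT HIT

Derivation:
vaddr=26: (0,3) not in TLB -> MISS, insert
vaddr=26: (0,3) in TLB -> HIT
vaddr=26: (0,3) in TLB -> HIT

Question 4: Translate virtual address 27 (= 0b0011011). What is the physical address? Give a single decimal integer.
vaddr = 27 = 0b0011011
Split: l1_idx=0, l2_idx=3, offset=3
L1[0] = 3
L2[3][3] = 22
paddr = 22 * 8 + 3 = 179

Answer: 179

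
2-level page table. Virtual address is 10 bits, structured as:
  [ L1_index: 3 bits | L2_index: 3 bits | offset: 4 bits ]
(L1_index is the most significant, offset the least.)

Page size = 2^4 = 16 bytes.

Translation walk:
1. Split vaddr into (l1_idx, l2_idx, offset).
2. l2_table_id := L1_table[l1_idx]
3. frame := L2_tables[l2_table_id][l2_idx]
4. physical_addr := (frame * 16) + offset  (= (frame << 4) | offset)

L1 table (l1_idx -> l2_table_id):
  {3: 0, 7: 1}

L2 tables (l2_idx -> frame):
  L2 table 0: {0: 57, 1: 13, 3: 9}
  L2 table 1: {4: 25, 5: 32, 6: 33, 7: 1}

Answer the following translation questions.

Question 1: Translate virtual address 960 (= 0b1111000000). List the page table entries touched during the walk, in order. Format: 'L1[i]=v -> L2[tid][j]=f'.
vaddr = 960 = 0b1111000000
Split: l1_idx=7, l2_idx=4, offset=0

Answer: L1[7]=1 -> L2[1][4]=25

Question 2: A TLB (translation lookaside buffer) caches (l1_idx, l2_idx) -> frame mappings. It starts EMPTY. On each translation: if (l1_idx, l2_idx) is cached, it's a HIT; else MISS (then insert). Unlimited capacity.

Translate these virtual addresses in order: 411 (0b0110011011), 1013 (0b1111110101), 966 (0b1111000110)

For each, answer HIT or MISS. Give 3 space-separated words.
vaddr=411: (3,1) not in TLB -> MISS, insert
vaddr=1013: (7,7) not in TLB -> MISS, insert
vaddr=966: (7,4) not in TLB -> MISS, insert

Answer: MISS MISS MISS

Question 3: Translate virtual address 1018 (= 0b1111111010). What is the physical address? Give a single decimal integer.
vaddr = 1018 = 0b1111111010
Split: l1_idx=7, l2_idx=7, offset=10
L1[7] = 1
L2[1][7] = 1
paddr = 1 * 16 + 10 = 26

Answer: 26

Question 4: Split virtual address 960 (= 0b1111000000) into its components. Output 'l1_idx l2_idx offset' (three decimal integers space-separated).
vaddr = 960 = 0b1111000000
  top 3 bits -> l1_idx = 7
  next 3 bits -> l2_idx = 4
  bottom 4 bits -> offset = 0

Answer: 7 4 0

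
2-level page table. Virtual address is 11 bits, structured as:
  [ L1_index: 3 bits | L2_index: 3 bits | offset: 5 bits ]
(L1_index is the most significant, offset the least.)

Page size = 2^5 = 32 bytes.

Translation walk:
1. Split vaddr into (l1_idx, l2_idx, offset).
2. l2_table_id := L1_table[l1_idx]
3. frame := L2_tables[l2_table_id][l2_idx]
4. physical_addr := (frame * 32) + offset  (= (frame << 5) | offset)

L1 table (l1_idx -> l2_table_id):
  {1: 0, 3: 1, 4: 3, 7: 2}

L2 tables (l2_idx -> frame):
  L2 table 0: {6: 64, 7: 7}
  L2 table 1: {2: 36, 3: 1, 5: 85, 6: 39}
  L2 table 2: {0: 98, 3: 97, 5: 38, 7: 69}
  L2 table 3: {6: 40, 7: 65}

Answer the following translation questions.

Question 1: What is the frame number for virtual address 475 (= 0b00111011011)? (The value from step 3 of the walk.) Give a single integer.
vaddr = 475: l1_idx=1, l2_idx=6
L1[1] = 0; L2[0][6] = 64

Answer: 64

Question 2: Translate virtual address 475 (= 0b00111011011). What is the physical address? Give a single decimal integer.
Answer: 2075

Derivation:
vaddr = 475 = 0b00111011011
Split: l1_idx=1, l2_idx=6, offset=27
L1[1] = 0
L2[0][6] = 64
paddr = 64 * 32 + 27 = 2075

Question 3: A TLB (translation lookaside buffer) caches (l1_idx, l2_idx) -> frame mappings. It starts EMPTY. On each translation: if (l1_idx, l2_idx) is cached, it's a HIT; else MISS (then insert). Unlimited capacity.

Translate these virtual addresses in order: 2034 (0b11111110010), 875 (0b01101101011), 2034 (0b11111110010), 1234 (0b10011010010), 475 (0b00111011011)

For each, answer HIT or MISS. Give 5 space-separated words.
vaddr=2034: (7,7) not in TLB -> MISS, insert
vaddr=875: (3,3) not in TLB -> MISS, insert
vaddr=2034: (7,7) in TLB -> HIT
vaddr=1234: (4,6) not in TLB -> MISS, insert
vaddr=475: (1,6) not in TLB -> MISS, insert

Answer: MISS MISS HIT MISS MISS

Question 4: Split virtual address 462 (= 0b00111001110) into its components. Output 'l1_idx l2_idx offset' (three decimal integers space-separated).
Answer: 1 6 14

Derivation:
vaddr = 462 = 0b00111001110
  top 3 bits -> l1_idx = 1
  next 3 bits -> l2_idx = 6
  bottom 5 bits -> offset = 14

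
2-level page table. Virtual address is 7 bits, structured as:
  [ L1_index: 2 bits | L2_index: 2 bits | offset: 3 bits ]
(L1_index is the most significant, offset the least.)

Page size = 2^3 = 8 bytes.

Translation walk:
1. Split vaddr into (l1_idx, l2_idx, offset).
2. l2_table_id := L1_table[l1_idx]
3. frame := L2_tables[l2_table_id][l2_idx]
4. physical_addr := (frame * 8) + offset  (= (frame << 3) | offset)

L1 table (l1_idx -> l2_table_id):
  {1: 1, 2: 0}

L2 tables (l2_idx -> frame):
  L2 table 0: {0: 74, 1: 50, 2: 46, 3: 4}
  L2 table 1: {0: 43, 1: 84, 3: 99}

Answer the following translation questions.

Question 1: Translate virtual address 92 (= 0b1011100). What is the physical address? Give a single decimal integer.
Answer: 36

Derivation:
vaddr = 92 = 0b1011100
Split: l1_idx=2, l2_idx=3, offset=4
L1[2] = 0
L2[0][3] = 4
paddr = 4 * 8 + 4 = 36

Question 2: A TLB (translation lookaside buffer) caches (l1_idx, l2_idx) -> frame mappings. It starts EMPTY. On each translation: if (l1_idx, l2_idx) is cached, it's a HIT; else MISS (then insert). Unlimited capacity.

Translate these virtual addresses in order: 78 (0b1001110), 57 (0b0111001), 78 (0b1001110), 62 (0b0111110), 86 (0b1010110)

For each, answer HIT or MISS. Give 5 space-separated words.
Answer: MISS MISS HIT HIT MISS

Derivation:
vaddr=78: (2,1) not in TLB -> MISS, insert
vaddr=57: (1,3) not in TLB -> MISS, insert
vaddr=78: (2,1) in TLB -> HIT
vaddr=62: (1,3) in TLB -> HIT
vaddr=86: (2,2) not in TLB -> MISS, insert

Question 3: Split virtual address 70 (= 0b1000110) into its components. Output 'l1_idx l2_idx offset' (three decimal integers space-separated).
vaddr = 70 = 0b1000110
  top 2 bits -> l1_idx = 2
  next 2 bits -> l2_idx = 0
  bottom 3 bits -> offset = 6

Answer: 2 0 6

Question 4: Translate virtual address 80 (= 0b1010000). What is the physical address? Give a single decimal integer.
vaddr = 80 = 0b1010000
Split: l1_idx=2, l2_idx=2, offset=0
L1[2] = 0
L2[0][2] = 46
paddr = 46 * 8 + 0 = 368

Answer: 368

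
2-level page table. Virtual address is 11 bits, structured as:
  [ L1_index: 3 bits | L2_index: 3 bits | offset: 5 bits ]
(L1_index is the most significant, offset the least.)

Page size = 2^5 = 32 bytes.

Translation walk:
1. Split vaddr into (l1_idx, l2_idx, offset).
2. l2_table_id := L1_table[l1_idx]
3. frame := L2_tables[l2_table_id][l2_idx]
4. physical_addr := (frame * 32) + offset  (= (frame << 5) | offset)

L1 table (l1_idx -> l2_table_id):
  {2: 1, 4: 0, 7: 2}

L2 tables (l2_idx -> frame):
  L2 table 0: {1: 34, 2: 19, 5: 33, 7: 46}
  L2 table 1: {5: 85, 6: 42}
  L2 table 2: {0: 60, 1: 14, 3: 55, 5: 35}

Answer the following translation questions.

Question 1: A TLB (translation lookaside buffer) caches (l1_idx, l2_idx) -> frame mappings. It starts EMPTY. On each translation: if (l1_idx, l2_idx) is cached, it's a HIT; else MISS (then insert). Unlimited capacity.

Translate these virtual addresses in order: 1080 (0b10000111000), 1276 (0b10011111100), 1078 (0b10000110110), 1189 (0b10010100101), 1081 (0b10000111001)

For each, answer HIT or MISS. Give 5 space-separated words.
Answer: MISS MISS HIT MISS HIT

Derivation:
vaddr=1080: (4,1) not in TLB -> MISS, insert
vaddr=1276: (4,7) not in TLB -> MISS, insert
vaddr=1078: (4,1) in TLB -> HIT
vaddr=1189: (4,5) not in TLB -> MISS, insert
vaddr=1081: (4,1) in TLB -> HIT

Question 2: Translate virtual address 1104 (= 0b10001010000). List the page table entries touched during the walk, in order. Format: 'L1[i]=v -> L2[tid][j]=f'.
vaddr = 1104 = 0b10001010000
Split: l1_idx=4, l2_idx=2, offset=16

Answer: L1[4]=0 -> L2[0][2]=19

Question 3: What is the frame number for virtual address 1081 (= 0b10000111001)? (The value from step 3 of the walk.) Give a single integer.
vaddr = 1081: l1_idx=4, l2_idx=1
L1[4] = 0; L2[0][1] = 34

Answer: 34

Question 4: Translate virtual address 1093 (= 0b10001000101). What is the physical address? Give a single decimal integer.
Answer: 613

Derivation:
vaddr = 1093 = 0b10001000101
Split: l1_idx=4, l2_idx=2, offset=5
L1[4] = 0
L2[0][2] = 19
paddr = 19 * 32 + 5 = 613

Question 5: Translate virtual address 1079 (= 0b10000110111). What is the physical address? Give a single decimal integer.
vaddr = 1079 = 0b10000110111
Split: l1_idx=4, l2_idx=1, offset=23
L1[4] = 0
L2[0][1] = 34
paddr = 34 * 32 + 23 = 1111

Answer: 1111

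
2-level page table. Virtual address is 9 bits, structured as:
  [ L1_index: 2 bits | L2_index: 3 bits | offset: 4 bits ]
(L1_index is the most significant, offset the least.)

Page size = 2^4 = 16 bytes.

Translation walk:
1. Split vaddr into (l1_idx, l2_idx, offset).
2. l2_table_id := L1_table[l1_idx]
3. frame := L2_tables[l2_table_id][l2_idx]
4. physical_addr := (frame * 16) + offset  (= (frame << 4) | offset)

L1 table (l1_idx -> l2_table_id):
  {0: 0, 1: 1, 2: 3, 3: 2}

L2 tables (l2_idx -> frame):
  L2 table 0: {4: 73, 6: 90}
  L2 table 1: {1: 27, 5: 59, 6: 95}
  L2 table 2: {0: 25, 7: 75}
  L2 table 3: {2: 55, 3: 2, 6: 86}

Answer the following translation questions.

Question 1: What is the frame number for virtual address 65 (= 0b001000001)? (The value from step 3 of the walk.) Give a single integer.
Answer: 73

Derivation:
vaddr = 65: l1_idx=0, l2_idx=4
L1[0] = 0; L2[0][4] = 73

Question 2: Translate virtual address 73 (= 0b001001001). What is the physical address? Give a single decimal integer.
Answer: 1177

Derivation:
vaddr = 73 = 0b001001001
Split: l1_idx=0, l2_idx=4, offset=9
L1[0] = 0
L2[0][4] = 73
paddr = 73 * 16 + 9 = 1177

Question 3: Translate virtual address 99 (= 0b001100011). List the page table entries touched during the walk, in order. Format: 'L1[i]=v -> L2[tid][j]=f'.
vaddr = 99 = 0b001100011
Split: l1_idx=0, l2_idx=6, offset=3

Answer: L1[0]=0 -> L2[0][6]=90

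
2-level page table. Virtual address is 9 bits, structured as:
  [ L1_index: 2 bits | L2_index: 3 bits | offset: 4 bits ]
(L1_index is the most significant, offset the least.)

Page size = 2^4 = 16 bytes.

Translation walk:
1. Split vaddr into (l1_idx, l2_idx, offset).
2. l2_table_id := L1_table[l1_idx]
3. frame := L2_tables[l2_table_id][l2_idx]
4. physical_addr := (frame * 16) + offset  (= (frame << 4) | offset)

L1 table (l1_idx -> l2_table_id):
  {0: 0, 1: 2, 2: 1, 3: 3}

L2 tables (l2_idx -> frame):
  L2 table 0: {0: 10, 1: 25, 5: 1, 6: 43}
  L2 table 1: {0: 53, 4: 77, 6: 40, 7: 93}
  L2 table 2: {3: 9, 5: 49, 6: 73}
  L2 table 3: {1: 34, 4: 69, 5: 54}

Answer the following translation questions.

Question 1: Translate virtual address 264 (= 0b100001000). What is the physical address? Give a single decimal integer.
vaddr = 264 = 0b100001000
Split: l1_idx=2, l2_idx=0, offset=8
L1[2] = 1
L2[1][0] = 53
paddr = 53 * 16 + 8 = 856

Answer: 856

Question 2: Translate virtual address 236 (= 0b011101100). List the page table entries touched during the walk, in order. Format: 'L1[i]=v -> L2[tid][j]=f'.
vaddr = 236 = 0b011101100
Split: l1_idx=1, l2_idx=6, offset=12

Answer: L1[1]=2 -> L2[2][6]=73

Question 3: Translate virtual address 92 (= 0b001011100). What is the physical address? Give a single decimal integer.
Answer: 28

Derivation:
vaddr = 92 = 0b001011100
Split: l1_idx=0, l2_idx=5, offset=12
L1[0] = 0
L2[0][5] = 1
paddr = 1 * 16 + 12 = 28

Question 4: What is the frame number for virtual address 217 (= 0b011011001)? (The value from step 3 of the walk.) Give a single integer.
Answer: 49

Derivation:
vaddr = 217: l1_idx=1, l2_idx=5
L1[1] = 2; L2[2][5] = 49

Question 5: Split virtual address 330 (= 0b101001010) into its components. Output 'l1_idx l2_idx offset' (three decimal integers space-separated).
Answer: 2 4 10

Derivation:
vaddr = 330 = 0b101001010
  top 2 bits -> l1_idx = 2
  next 3 bits -> l2_idx = 4
  bottom 4 bits -> offset = 10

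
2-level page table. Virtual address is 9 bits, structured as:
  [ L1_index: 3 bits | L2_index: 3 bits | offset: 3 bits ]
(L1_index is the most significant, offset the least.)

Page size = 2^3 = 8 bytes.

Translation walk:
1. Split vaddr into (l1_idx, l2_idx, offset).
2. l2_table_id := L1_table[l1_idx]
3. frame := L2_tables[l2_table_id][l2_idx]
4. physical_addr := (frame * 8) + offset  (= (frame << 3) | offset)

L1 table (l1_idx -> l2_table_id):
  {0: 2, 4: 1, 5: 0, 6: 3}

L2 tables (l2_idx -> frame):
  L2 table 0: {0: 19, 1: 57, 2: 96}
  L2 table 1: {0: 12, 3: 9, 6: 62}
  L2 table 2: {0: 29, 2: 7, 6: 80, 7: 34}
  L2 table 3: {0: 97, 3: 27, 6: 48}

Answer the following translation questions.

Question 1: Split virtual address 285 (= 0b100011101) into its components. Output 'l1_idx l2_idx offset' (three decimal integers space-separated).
Answer: 4 3 5

Derivation:
vaddr = 285 = 0b100011101
  top 3 bits -> l1_idx = 4
  next 3 bits -> l2_idx = 3
  bottom 3 bits -> offset = 5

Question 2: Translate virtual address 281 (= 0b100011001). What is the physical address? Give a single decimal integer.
Answer: 73

Derivation:
vaddr = 281 = 0b100011001
Split: l1_idx=4, l2_idx=3, offset=1
L1[4] = 1
L2[1][3] = 9
paddr = 9 * 8 + 1 = 73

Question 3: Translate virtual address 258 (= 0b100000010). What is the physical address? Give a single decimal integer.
Answer: 98

Derivation:
vaddr = 258 = 0b100000010
Split: l1_idx=4, l2_idx=0, offset=2
L1[4] = 1
L2[1][0] = 12
paddr = 12 * 8 + 2 = 98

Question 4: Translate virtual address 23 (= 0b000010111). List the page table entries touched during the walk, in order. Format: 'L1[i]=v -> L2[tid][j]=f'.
Answer: L1[0]=2 -> L2[2][2]=7

Derivation:
vaddr = 23 = 0b000010111
Split: l1_idx=0, l2_idx=2, offset=7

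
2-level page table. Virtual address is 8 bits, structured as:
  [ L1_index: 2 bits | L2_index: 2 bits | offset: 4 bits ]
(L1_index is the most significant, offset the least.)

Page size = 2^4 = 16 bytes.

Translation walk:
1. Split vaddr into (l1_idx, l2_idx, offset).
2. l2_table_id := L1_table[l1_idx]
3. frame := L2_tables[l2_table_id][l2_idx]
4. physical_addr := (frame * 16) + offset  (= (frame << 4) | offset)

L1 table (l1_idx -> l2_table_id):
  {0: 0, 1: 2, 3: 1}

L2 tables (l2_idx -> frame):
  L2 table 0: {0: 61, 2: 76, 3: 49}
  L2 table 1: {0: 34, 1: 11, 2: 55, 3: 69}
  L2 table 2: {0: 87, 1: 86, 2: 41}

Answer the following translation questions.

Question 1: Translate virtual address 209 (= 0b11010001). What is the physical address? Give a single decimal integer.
Answer: 177

Derivation:
vaddr = 209 = 0b11010001
Split: l1_idx=3, l2_idx=1, offset=1
L1[3] = 1
L2[1][1] = 11
paddr = 11 * 16 + 1 = 177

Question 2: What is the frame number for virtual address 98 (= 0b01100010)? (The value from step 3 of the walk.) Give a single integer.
vaddr = 98: l1_idx=1, l2_idx=2
L1[1] = 2; L2[2][2] = 41

Answer: 41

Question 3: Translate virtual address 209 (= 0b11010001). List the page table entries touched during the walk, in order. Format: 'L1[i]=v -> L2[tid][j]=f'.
Answer: L1[3]=1 -> L2[1][1]=11

Derivation:
vaddr = 209 = 0b11010001
Split: l1_idx=3, l2_idx=1, offset=1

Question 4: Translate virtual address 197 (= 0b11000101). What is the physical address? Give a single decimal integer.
Answer: 549

Derivation:
vaddr = 197 = 0b11000101
Split: l1_idx=3, l2_idx=0, offset=5
L1[3] = 1
L2[1][0] = 34
paddr = 34 * 16 + 5 = 549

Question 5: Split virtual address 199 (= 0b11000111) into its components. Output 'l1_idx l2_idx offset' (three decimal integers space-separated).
vaddr = 199 = 0b11000111
  top 2 bits -> l1_idx = 3
  next 2 bits -> l2_idx = 0
  bottom 4 bits -> offset = 7

Answer: 3 0 7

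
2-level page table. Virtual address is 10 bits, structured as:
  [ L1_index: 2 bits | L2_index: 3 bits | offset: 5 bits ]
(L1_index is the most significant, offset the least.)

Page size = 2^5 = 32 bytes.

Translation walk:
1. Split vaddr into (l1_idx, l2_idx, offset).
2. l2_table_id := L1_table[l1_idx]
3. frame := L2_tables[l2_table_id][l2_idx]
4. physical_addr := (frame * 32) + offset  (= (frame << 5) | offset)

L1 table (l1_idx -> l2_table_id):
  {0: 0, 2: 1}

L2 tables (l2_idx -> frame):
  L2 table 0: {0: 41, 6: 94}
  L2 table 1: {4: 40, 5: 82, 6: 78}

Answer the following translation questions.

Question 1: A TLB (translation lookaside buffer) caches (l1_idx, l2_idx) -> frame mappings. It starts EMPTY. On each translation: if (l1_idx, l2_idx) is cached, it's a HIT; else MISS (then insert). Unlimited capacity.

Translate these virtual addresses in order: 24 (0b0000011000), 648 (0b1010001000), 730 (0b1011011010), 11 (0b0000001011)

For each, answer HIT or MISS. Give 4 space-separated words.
Answer: MISS MISS MISS HIT

Derivation:
vaddr=24: (0,0) not in TLB -> MISS, insert
vaddr=648: (2,4) not in TLB -> MISS, insert
vaddr=730: (2,6) not in TLB -> MISS, insert
vaddr=11: (0,0) in TLB -> HIT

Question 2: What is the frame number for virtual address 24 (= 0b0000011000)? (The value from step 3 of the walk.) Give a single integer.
Answer: 41

Derivation:
vaddr = 24: l1_idx=0, l2_idx=0
L1[0] = 0; L2[0][0] = 41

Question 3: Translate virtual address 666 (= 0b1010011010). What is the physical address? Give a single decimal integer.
Answer: 1306

Derivation:
vaddr = 666 = 0b1010011010
Split: l1_idx=2, l2_idx=4, offset=26
L1[2] = 1
L2[1][4] = 40
paddr = 40 * 32 + 26 = 1306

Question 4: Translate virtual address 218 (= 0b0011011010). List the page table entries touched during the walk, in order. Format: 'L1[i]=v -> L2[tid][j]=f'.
Answer: L1[0]=0 -> L2[0][6]=94

Derivation:
vaddr = 218 = 0b0011011010
Split: l1_idx=0, l2_idx=6, offset=26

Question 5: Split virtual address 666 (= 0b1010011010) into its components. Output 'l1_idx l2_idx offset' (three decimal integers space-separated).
Answer: 2 4 26

Derivation:
vaddr = 666 = 0b1010011010
  top 2 bits -> l1_idx = 2
  next 3 bits -> l2_idx = 4
  bottom 5 bits -> offset = 26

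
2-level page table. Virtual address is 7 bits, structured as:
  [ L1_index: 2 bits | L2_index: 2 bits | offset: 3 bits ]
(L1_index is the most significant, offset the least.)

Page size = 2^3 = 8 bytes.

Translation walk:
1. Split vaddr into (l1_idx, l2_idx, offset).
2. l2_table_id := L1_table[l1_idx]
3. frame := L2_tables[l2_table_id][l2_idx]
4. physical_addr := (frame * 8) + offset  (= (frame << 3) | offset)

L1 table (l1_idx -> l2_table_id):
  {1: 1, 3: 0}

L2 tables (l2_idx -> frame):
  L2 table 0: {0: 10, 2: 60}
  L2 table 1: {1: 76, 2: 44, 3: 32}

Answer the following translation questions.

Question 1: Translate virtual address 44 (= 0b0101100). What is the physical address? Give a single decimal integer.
Answer: 612

Derivation:
vaddr = 44 = 0b0101100
Split: l1_idx=1, l2_idx=1, offset=4
L1[1] = 1
L2[1][1] = 76
paddr = 76 * 8 + 4 = 612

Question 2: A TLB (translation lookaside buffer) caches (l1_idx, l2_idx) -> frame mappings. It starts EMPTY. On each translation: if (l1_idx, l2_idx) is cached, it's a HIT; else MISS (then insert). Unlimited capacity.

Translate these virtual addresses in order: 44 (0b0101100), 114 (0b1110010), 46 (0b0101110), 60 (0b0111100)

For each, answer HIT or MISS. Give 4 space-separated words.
Answer: MISS MISS HIT MISS

Derivation:
vaddr=44: (1,1) not in TLB -> MISS, insert
vaddr=114: (3,2) not in TLB -> MISS, insert
vaddr=46: (1,1) in TLB -> HIT
vaddr=60: (1,3) not in TLB -> MISS, insert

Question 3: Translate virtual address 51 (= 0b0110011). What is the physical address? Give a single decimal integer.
vaddr = 51 = 0b0110011
Split: l1_idx=1, l2_idx=2, offset=3
L1[1] = 1
L2[1][2] = 44
paddr = 44 * 8 + 3 = 355

Answer: 355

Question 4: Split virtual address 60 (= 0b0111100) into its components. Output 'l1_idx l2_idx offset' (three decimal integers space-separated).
vaddr = 60 = 0b0111100
  top 2 bits -> l1_idx = 1
  next 2 bits -> l2_idx = 3
  bottom 3 bits -> offset = 4

Answer: 1 3 4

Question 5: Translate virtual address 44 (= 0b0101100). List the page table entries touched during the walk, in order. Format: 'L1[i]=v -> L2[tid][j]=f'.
Answer: L1[1]=1 -> L2[1][1]=76

Derivation:
vaddr = 44 = 0b0101100
Split: l1_idx=1, l2_idx=1, offset=4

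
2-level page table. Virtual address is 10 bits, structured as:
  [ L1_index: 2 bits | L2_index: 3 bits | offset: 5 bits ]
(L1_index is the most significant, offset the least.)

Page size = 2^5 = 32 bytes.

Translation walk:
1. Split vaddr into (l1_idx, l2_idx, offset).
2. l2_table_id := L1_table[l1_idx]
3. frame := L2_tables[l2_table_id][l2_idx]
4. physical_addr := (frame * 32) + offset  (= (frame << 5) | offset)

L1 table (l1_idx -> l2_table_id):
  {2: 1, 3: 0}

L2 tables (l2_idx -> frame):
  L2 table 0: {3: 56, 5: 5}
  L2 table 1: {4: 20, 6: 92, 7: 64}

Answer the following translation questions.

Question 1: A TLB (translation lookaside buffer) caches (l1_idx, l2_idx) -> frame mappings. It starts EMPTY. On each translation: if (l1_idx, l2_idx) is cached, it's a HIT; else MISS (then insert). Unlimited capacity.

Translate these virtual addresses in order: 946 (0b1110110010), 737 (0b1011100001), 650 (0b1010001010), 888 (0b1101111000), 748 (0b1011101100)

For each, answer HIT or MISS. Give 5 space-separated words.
Answer: MISS MISS MISS MISS HIT

Derivation:
vaddr=946: (3,5) not in TLB -> MISS, insert
vaddr=737: (2,7) not in TLB -> MISS, insert
vaddr=650: (2,4) not in TLB -> MISS, insert
vaddr=888: (3,3) not in TLB -> MISS, insert
vaddr=748: (2,7) in TLB -> HIT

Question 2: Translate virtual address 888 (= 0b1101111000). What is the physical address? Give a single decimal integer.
vaddr = 888 = 0b1101111000
Split: l1_idx=3, l2_idx=3, offset=24
L1[3] = 0
L2[0][3] = 56
paddr = 56 * 32 + 24 = 1816

Answer: 1816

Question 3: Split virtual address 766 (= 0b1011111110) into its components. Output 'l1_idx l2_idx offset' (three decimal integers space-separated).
Answer: 2 7 30

Derivation:
vaddr = 766 = 0b1011111110
  top 2 bits -> l1_idx = 2
  next 3 bits -> l2_idx = 7
  bottom 5 bits -> offset = 30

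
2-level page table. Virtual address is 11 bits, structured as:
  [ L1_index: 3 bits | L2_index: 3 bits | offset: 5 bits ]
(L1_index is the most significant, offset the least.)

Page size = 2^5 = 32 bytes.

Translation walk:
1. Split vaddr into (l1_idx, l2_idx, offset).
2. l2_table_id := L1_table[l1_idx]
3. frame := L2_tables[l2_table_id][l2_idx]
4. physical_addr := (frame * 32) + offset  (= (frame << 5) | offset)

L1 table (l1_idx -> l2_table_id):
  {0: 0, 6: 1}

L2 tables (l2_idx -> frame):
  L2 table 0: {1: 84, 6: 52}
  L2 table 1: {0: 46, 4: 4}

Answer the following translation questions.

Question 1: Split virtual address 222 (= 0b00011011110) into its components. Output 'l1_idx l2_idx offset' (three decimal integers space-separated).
Answer: 0 6 30

Derivation:
vaddr = 222 = 0b00011011110
  top 3 bits -> l1_idx = 0
  next 3 bits -> l2_idx = 6
  bottom 5 bits -> offset = 30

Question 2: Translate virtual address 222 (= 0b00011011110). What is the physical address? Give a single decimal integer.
vaddr = 222 = 0b00011011110
Split: l1_idx=0, l2_idx=6, offset=30
L1[0] = 0
L2[0][6] = 52
paddr = 52 * 32 + 30 = 1694

Answer: 1694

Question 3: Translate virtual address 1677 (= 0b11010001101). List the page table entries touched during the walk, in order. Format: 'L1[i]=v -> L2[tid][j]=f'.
Answer: L1[6]=1 -> L2[1][4]=4

Derivation:
vaddr = 1677 = 0b11010001101
Split: l1_idx=6, l2_idx=4, offset=13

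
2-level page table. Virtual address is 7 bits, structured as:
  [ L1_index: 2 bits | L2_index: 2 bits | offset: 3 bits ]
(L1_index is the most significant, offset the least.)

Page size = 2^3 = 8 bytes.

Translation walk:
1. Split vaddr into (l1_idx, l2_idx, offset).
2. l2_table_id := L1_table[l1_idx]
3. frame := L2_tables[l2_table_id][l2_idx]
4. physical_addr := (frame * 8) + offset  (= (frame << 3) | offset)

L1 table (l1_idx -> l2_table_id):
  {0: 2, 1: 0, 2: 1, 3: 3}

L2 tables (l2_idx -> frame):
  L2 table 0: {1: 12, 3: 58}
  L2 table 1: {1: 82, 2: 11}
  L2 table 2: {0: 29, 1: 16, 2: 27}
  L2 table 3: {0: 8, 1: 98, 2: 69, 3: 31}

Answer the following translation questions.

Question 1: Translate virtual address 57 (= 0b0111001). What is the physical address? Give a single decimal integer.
Answer: 465

Derivation:
vaddr = 57 = 0b0111001
Split: l1_idx=1, l2_idx=3, offset=1
L1[1] = 0
L2[0][3] = 58
paddr = 58 * 8 + 1 = 465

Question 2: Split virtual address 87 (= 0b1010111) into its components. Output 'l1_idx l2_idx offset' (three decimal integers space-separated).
vaddr = 87 = 0b1010111
  top 2 bits -> l1_idx = 2
  next 2 bits -> l2_idx = 2
  bottom 3 bits -> offset = 7

Answer: 2 2 7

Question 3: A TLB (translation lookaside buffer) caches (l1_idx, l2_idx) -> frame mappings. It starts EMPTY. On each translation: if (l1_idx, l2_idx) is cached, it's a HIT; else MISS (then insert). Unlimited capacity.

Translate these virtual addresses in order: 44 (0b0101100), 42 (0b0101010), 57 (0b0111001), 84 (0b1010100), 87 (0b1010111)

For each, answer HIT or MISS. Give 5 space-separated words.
vaddr=44: (1,1) not in TLB -> MISS, insert
vaddr=42: (1,1) in TLB -> HIT
vaddr=57: (1,3) not in TLB -> MISS, insert
vaddr=84: (2,2) not in TLB -> MISS, insert
vaddr=87: (2,2) in TLB -> HIT

Answer: MISS HIT MISS MISS HIT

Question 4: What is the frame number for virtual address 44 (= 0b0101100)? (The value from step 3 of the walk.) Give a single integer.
vaddr = 44: l1_idx=1, l2_idx=1
L1[1] = 0; L2[0][1] = 12

Answer: 12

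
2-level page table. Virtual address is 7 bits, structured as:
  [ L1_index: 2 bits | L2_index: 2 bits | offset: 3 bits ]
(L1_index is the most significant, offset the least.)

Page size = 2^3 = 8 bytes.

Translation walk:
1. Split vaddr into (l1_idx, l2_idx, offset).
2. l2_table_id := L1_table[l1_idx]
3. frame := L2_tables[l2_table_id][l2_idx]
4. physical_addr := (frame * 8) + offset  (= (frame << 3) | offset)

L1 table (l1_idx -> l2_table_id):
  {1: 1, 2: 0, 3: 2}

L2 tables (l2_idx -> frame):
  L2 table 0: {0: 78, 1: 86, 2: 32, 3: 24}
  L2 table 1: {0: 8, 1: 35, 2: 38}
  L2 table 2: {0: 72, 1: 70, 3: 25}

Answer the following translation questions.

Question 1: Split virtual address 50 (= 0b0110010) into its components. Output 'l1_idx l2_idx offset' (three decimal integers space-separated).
Answer: 1 2 2

Derivation:
vaddr = 50 = 0b0110010
  top 2 bits -> l1_idx = 1
  next 2 bits -> l2_idx = 2
  bottom 3 bits -> offset = 2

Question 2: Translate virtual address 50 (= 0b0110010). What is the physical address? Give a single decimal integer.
vaddr = 50 = 0b0110010
Split: l1_idx=1, l2_idx=2, offset=2
L1[1] = 1
L2[1][2] = 38
paddr = 38 * 8 + 2 = 306

Answer: 306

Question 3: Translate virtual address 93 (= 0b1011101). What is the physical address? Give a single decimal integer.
Answer: 197

Derivation:
vaddr = 93 = 0b1011101
Split: l1_idx=2, l2_idx=3, offset=5
L1[2] = 0
L2[0][3] = 24
paddr = 24 * 8 + 5 = 197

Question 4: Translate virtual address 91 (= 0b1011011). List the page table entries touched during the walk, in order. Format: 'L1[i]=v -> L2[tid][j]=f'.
Answer: L1[2]=0 -> L2[0][3]=24

Derivation:
vaddr = 91 = 0b1011011
Split: l1_idx=2, l2_idx=3, offset=3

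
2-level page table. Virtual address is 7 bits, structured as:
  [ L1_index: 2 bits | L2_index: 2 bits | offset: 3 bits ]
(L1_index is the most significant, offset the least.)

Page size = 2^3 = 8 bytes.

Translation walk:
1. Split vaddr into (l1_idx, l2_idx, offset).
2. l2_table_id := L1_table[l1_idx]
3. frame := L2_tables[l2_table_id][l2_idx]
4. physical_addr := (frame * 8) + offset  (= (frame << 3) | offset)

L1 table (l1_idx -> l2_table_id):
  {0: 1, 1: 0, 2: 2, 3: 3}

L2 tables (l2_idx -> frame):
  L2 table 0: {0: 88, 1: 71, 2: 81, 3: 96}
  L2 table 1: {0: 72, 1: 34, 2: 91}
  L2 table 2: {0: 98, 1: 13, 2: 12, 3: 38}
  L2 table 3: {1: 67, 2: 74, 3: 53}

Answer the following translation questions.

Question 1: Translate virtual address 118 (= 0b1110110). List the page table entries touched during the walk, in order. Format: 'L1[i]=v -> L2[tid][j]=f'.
Answer: L1[3]=3 -> L2[3][2]=74

Derivation:
vaddr = 118 = 0b1110110
Split: l1_idx=3, l2_idx=2, offset=6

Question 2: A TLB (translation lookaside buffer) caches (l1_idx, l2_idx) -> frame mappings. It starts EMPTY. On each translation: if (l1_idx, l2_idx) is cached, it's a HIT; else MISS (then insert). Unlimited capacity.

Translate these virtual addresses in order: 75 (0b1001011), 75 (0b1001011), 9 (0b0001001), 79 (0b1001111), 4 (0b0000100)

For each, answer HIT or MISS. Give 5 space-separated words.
Answer: MISS HIT MISS HIT MISS

Derivation:
vaddr=75: (2,1) not in TLB -> MISS, insert
vaddr=75: (2,1) in TLB -> HIT
vaddr=9: (0,1) not in TLB -> MISS, insert
vaddr=79: (2,1) in TLB -> HIT
vaddr=4: (0,0) not in TLB -> MISS, insert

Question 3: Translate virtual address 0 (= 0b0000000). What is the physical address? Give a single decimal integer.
vaddr = 0 = 0b0000000
Split: l1_idx=0, l2_idx=0, offset=0
L1[0] = 1
L2[1][0] = 72
paddr = 72 * 8 + 0 = 576

Answer: 576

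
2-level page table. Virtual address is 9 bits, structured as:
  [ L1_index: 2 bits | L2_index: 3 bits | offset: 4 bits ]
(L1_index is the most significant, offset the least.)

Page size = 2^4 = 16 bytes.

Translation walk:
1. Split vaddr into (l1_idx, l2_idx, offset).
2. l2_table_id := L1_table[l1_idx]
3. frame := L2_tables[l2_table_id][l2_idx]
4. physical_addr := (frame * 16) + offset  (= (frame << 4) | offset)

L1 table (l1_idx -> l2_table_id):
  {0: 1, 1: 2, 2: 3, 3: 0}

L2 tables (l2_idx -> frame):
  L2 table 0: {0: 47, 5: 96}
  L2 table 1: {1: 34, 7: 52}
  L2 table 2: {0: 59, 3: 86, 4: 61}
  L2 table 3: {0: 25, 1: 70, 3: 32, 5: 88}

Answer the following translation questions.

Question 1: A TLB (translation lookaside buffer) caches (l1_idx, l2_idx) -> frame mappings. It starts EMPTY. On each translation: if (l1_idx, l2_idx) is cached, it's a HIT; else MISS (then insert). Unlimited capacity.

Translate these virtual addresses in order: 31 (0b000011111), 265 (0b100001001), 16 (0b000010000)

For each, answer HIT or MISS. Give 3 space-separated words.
Answer: MISS MISS HIT

Derivation:
vaddr=31: (0,1) not in TLB -> MISS, insert
vaddr=265: (2,0) not in TLB -> MISS, insert
vaddr=16: (0,1) in TLB -> HIT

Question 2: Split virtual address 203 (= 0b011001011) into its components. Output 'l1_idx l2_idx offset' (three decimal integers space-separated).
vaddr = 203 = 0b011001011
  top 2 bits -> l1_idx = 1
  next 3 bits -> l2_idx = 4
  bottom 4 bits -> offset = 11

Answer: 1 4 11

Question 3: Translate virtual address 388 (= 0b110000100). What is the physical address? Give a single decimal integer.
Answer: 756

Derivation:
vaddr = 388 = 0b110000100
Split: l1_idx=3, l2_idx=0, offset=4
L1[3] = 0
L2[0][0] = 47
paddr = 47 * 16 + 4 = 756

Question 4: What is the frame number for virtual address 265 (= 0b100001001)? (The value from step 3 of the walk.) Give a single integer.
Answer: 25

Derivation:
vaddr = 265: l1_idx=2, l2_idx=0
L1[2] = 3; L2[3][0] = 25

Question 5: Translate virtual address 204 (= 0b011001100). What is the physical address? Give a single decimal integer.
vaddr = 204 = 0b011001100
Split: l1_idx=1, l2_idx=4, offset=12
L1[1] = 2
L2[2][4] = 61
paddr = 61 * 16 + 12 = 988

Answer: 988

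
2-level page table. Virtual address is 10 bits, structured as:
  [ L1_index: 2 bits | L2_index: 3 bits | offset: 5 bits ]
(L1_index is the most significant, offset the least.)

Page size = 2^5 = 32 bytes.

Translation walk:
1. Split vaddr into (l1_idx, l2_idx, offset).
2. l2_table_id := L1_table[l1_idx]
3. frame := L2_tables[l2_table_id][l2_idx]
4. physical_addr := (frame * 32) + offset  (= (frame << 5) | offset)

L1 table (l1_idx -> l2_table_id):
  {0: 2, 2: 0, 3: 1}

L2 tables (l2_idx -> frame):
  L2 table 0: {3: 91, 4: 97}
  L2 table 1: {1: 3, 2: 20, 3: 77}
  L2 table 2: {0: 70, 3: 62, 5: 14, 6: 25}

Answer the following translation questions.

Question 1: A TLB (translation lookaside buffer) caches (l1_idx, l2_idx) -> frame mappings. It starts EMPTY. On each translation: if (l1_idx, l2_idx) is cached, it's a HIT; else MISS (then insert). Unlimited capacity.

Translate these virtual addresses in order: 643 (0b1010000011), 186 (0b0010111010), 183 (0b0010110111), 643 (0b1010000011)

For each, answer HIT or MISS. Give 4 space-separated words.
vaddr=643: (2,4) not in TLB -> MISS, insert
vaddr=186: (0,5) not in TLB -> MISS, insert
vaddr=183: (0,5) in TLB -> HIT
vaddr=643: (2,4) in TLB -> HIT

Answer: MISS MISS HIT HIT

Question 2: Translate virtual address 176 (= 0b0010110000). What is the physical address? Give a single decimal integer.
Answer: 464

Derivation:
vaddr = 176 = 0b0010110000
Split: l1_idx=0, l2_idx=5, offset=16
L1[0] = 2
L2[2][5] = 14
paddr = 14 * 32 + 16 = 464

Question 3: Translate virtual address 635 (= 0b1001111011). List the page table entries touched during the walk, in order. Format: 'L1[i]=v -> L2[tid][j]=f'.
vaddr = 635 = 0b1001111011
Split: l1_idx=2, l2_idx=3, offset=27

Answer: L1[2]=0 -> L2[0][3]=91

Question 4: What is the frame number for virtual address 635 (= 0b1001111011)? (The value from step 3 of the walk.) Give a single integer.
vaddr = 635: l1_idx=2, l2_idx=3
L1[2] = 0; L2[0][3] = 91

Answer: 91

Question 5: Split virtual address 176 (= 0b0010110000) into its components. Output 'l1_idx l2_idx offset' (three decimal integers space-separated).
Answer: 0 5 16

Derivation:
vaddr = 176 = 0b0010110000
  top 2 bits -> l1_idx = 0
  next 3 bits -> l2_idx = 5
  bottom 5 bits -> offset = 16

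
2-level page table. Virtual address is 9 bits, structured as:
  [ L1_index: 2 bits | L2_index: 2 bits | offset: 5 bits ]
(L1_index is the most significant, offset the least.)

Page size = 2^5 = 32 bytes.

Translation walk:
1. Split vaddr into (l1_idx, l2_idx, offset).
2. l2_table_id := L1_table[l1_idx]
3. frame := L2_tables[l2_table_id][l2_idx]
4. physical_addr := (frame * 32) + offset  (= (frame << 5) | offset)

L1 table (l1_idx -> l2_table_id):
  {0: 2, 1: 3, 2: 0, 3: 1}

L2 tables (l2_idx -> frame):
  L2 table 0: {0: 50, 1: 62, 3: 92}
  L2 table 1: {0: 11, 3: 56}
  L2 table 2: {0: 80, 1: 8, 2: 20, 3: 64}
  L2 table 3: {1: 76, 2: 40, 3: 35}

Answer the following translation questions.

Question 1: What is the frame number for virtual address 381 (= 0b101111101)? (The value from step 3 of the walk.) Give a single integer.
Answer: 92

Derivation:
vaddr = 381: l1_idx=2, l2_idx=3
L1[2] = 0; L2[0][3] = 92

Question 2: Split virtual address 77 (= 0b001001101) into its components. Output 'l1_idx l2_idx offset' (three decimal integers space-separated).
Answer: 0 2 13

Derivation:
vaddr = 77 = 0b001001101
  top 2 bits -> l1_idx = 0
  next 2 bits -> l2_idx = 2
  bottom 5 bits -> offset = 13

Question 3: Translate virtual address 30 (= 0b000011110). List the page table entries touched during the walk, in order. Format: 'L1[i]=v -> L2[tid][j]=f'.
Answer: L1[0]=2 -> L2[2][0]=80

Derivation:
vaddr = 30 = 0b000011110
Split: l1_idx=0, l2_idx=0, offset=30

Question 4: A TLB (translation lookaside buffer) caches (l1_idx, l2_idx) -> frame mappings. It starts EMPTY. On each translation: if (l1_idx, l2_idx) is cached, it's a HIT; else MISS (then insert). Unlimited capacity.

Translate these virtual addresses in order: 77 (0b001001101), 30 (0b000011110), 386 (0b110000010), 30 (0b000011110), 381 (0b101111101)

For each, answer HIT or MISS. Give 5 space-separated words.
Answer: MISS MISS MISS HIT MISS

Derivation:
vaddr=77: (0,2) not in TLB -> MISS, insert
vaddr=30: (0,0) not in TLB -> MISS, insert
vaddr=386: (3,0) not in TLB -> MISS, insert
vaddr=30: (0,0) in TLB -> HIT
vaddr=381: (2,3) not in TLB -> MISS, insert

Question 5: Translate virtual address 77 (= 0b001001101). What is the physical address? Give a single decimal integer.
Answer: 653

Derivation:
vaddr = 77 = 0b001001101
Split: l1_idx=0, l2_idx=2, offset=13
L1[0] = 2
L2[2][2] = 20
paddr = 20 * 32 + 13 = 653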